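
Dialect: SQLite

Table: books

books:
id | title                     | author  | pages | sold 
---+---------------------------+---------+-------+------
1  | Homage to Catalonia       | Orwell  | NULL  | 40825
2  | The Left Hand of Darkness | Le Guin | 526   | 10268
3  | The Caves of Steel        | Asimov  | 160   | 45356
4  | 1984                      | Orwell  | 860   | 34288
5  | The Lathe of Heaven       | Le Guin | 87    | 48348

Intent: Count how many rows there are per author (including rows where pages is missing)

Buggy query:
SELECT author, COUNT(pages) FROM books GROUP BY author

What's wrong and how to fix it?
Bug: COUNT(column) counts non-NULL values only; rows with NULL pages aren't counted

Fix: Replace COUNT(pages) with COUNT(*)

Corrected query:
SELECT author, COUNT(*) FROM books GROUP BY author

Result:
author  | COUNT(*)
--------+---------
Asimov  | 1       
Le Guin | 2       
Orwell  | 2       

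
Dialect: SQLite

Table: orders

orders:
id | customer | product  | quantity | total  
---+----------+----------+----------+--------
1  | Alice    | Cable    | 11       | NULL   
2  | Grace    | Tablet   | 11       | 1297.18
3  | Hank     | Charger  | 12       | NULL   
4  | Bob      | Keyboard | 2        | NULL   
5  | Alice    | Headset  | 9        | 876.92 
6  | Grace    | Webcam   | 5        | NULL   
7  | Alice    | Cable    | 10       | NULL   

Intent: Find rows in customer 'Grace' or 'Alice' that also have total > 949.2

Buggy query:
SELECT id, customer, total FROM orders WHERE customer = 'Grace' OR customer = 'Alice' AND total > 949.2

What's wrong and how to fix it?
Bug: AND binds tighter than OR, so this parses as customer = 'Grace' OR (customer = 'Alice' AND total > 949.2)

Fix: Add parentheses around the OR so the AND applies to both alternatives

Corrected query:
SELECT id, customer, total FROM orders WHERE (customer = 'Grace' OR customer = 'Alice') AND total > 949.2

Result:
id | customer | total  
---+----------+--------
2  | Grace    | 1297.18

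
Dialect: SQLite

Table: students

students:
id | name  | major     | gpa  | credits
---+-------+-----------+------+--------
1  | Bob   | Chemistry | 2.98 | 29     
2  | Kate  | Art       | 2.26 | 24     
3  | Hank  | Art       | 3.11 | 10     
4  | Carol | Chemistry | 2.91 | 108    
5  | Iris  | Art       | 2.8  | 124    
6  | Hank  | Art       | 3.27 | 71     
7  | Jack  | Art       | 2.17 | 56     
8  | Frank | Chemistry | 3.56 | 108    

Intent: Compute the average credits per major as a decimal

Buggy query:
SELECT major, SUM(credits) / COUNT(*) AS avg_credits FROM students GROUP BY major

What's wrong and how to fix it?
Bug: SUM(credits) and COUNT(*) are both integers; the division truncates the fractional part

Fix: Cast one side to REAL so the division keeps the fractional part

Corrected query:
SELECT major, SUM(credits) * 1.0 / COUNT(*) AS avg_credits FROM students GROUP BY major

Result:
major     | avg_credits
----------+------------
Art       | 57         
Chemistry | 81.666667  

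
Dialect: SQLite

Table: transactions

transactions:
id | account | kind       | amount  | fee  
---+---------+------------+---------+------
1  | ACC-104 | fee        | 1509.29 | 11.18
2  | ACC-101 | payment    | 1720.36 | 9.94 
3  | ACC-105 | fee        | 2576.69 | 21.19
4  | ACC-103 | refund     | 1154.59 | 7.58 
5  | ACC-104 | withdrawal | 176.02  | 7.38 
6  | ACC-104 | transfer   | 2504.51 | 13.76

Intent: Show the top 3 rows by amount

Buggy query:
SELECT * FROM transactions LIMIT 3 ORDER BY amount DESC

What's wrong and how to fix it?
Bug: LIMIT must come after ORDER BY

Fix: Sort with ORDER BY, then apply LIMIT

Corrected query:
SELECT * FROM transactions ORDER BY amount DESC LIMIT 3

Result:
id | account | kind     | amount  | fee  
---+---------+----------+---------+------
3  | ACC-105 | fee      | 2576.69 | 21.19
6  | ACC-104 | transfer | 2504.51 | 13.76
2  | ACC-101 | payment  | 1720.36 | 9.94 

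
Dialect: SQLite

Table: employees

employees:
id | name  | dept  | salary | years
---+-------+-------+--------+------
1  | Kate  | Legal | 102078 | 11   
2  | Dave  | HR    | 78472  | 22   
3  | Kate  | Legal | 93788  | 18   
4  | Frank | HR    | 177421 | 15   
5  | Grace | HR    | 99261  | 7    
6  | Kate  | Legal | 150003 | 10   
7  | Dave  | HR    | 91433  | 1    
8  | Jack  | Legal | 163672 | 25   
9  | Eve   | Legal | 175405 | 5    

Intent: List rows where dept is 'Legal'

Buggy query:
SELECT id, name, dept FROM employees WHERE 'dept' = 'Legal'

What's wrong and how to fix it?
Bug: Single quotes denote string literals in SQL; the column name is being compared as a constant string

Fix: Reference the column as dept without single quotes

Corrected query:
SELECT id, name, dept FROM employees WHERE dept = 'Legal'

Result:
id | name | dept 
---+------+------
1  | Kate | Legal
3  | Kate | Legal
6  | Kate | Legal
8  | Jack | Legal
9  | Eve  | Legal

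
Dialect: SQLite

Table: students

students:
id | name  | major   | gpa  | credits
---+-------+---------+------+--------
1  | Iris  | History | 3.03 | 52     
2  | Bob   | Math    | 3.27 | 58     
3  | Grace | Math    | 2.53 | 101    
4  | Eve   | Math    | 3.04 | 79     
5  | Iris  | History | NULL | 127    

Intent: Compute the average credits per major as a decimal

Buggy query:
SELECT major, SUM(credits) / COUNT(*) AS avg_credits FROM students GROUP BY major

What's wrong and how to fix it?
Bug: SUM(credits) and COUNT(*) are both integers; the division truncates the fractional part

Fix: Multiply by 1.0 (or CAST to REAL) to force floating-point division

Corrected query:
SELECT major, SUM(credits) * 1.0 / COUNT(*) AS avg_credits FROM students GROUP BY major

Result:
major   | avg_credits
--------+------------
History | 89.5       
Math    | 79.333333  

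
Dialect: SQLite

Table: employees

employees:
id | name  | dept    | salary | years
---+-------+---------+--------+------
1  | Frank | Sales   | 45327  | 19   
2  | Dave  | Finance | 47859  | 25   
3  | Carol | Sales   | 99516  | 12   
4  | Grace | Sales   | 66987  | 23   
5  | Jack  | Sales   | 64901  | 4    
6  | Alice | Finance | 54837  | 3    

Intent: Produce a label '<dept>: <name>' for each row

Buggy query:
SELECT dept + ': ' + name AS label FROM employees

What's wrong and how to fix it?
Bug: '+' is numeric addition; on text columns SQLite converts them to 0 instead of concatenating

Fix: Use the || operator for string concatenation

Corrected query:
SELECT dept || ': ' || name AS label FROM employees

Result:
label         
--------------
Sales: Frank  
Finance: Dave 
Sales: Carol  
Sales: Grace  
Sales: Jack   
Finance: Alice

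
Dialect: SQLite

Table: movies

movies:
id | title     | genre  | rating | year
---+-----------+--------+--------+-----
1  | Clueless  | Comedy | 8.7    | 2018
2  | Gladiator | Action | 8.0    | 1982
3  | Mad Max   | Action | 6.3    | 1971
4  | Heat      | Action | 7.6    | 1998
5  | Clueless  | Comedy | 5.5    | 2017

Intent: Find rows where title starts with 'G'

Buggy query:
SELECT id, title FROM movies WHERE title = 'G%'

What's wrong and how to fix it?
Bug: Wildcards only work with LIKE; '=' treats '%' as a literal character

Fix: Use LIKE for wildcard pattern matching

Corrected query:
SELECT id, title FROM movies WHERE title LIKE 'G%'

Result:
id | title    
---+----------
2  | Gladiator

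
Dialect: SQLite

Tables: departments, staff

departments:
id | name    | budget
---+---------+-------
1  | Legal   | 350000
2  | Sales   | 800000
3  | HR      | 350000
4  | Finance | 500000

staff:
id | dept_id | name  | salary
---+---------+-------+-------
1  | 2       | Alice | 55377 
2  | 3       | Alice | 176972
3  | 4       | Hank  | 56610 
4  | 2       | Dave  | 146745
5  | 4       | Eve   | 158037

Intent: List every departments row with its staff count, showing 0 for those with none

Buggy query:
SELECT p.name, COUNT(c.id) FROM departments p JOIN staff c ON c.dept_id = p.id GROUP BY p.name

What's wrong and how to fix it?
Bug: An inner join excludes parents with zero children

Fix: Switch to LEFT JOIN to retain unmatched parent rows

Corrected query:
SELECT p.name, COUNT(c.id) FROM departments p LEFT JOIN staff c ON c.dept_id = p.id GROUP BY p.name

Result:
name    | COUNT(c.id)
--------+------------
Finance | 2          
HR      | 1          
Legal   | 0          
Sales   | 2          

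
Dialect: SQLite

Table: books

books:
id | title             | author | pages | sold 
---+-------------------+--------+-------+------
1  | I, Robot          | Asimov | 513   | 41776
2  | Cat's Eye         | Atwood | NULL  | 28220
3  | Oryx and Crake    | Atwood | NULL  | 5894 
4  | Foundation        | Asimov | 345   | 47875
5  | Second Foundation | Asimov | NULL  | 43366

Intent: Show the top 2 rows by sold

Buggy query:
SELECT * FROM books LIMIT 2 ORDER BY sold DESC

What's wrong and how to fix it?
Bug: ORDER BY cannot follow LIMIT; LIMIT is the final clause

Fix: Sort with ORDER BY, then apply LIMIT

Corrected query:
SELECT * FROM books ORDER BY sold DESC LIMIT 2

Result:
id | title             | author | pages | sold 
---+-------------------+--------+-------+------
4  | Foundation        | Asimov | 345   | 47875
5  | Second Foundation | Asimov | NULL  | 43366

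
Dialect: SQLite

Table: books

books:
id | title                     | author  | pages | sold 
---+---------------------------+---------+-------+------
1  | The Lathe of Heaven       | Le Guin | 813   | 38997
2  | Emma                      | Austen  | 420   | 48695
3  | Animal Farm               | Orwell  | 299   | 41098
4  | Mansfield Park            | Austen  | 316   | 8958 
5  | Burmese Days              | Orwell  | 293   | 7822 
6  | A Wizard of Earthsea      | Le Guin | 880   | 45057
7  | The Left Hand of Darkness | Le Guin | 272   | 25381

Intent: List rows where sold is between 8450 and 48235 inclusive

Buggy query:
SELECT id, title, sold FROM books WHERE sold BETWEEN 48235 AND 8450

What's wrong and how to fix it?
Bug: BETWEEN expects the lower bound first; with 48235 AND 8450 the range is empty

Fix: Swap the bounds so the smaller value comes first

Corrected query:
SELECT id, title, sold FROM books WHERE sold BETWEEN 8450 AND 48235

Result:
id | title                     | sold 
---+---------------------------+------
1  | The Lathe of Heaven       | 38997
3  | Animal Farm               | 41098
4  | Mansfield Park            | 8958 
6  | A Wizard of Earthsea      | 45057
7  | The Left Hand of Darkness | 25381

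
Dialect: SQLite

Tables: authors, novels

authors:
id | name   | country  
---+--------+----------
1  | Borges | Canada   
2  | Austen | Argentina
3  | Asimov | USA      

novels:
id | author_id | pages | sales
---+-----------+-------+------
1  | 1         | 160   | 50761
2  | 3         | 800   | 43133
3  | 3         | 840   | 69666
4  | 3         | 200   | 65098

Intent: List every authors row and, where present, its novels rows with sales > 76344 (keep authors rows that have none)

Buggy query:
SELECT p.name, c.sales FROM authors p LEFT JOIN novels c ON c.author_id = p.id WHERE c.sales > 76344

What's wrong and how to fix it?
Bug: Filtering c.sales in WHERE discards the NULL rows produced by LEFT JOIN, turning it into an inner join

Fix: Move the right-table condition into the ON clause so unmatched parents are kept

Corrected query:
SELECT p.name, c.sales FROM authors p LEFT JOIN novels c ON c.author_id = p.id AND c.sales > 76344

Result:
name   | sales
-------+------
Borges | NULL 
Austen | NULL 
Asimov | NULL 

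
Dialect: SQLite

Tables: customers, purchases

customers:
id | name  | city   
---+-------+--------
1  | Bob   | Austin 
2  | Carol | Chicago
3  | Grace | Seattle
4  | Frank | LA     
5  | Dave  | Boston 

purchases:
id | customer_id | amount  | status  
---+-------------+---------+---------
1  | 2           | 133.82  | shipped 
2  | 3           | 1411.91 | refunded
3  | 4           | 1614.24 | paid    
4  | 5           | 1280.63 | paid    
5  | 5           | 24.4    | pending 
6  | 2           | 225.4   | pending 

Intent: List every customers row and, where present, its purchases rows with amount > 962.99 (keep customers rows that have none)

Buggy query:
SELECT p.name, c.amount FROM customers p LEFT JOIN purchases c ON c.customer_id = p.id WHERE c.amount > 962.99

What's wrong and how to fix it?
Bug: A WHERE condition on the right-hand table after LEFT JOIN drops unmatched parents

Fix: Put 'c.amount > 962.99' in the JOIN's ON clause instead of WHERE

Corrected query:
SELECT p.name, c.amount FROM customers p LEFT JOIN purchases c ON c.customer_id = p.id AND c.amount > 962.99

Result:
name  | amount 
------+--------
Bob   | NULL   
Carol | NULL   
Grace | 1411.91
Frank | 1614.24
Dave  | 1280.63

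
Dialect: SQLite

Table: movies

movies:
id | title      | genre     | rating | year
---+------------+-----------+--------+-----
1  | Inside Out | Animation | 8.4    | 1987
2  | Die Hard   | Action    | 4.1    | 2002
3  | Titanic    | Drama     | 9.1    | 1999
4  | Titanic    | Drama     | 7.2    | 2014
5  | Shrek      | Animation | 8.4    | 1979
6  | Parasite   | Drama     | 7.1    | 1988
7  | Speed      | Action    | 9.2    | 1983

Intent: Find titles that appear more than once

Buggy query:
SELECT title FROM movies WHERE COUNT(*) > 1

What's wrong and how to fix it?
Bug: WHERE can't reference COUNT(*); aggregates are computed after WHERE

Fix: GROUP BY title, then filter groups with HAVING COUNT(*) > 1

Corrected query:
SELECT title FROM movies GROUP BY title HAVING COUNT(*) > 1

Result:
title  
-------
Titanic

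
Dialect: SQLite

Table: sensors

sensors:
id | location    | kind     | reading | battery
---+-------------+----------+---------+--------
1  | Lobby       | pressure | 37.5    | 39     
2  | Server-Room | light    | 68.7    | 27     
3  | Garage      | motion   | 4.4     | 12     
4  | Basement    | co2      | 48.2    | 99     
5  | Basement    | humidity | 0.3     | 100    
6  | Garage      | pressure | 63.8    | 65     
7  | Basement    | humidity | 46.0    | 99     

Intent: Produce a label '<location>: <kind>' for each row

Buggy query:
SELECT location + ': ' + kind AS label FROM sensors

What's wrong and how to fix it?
Bug: SQLite uses || for string concatenation; + coerces text to numbers (yielding 0)

Fix: Use the || operator for string concatenation

Corrected query:
SELECT location || ': ' || kind AS label FROM sensors

Result:
label             
------------------
Lobby: pressure   
Server-Room: light
Garage: motion    
Basement: co2     
Basement: humidity
Garage: pressure  
Basement: humidity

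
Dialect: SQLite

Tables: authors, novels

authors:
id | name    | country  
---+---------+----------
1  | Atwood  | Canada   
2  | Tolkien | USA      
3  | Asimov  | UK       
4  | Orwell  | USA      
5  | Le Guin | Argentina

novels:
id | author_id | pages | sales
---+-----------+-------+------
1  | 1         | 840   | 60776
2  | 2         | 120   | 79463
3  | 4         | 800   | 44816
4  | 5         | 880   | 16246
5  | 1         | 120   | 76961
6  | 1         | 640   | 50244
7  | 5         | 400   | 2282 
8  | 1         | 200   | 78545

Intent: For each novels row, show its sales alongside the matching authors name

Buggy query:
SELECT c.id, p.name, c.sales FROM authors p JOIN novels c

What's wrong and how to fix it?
Bug: Missing join condition: each novels row is matched to all authors rows instead of just its own

Fix: Add ON c.author_id = p.id to the JOIN

Corrected query:
SELECT c.id, p.name, c.sales FROM authors p JOIN novels c ON c.author_id = p.id

Result:
id | name    | sales
---+---------+------
1  | Atwood  | 60776
2  | Tolkien | 79463
3  | Orwell  | 44816
4  | Le Guin | 16246
5  | Atwood  | 76961
6  | Atwood  | 50244
7  | Le Guin | 2282 
8  | Atwood  | 78545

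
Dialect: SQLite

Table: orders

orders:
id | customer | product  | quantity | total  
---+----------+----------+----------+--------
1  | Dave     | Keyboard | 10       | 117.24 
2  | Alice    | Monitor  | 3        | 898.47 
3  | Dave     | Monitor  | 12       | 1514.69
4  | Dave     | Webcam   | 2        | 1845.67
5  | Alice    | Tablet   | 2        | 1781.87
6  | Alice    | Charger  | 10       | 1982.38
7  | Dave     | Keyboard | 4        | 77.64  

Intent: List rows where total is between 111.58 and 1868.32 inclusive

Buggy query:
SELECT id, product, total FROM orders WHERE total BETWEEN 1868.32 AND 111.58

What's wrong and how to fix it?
Bug: BETWEEN expects the lower bound first; with 1868.32 AND 111.58 the range is empty

Fix: Swap the bounds so the smaller value comes first

Corrected query:
SELECT id, product, total FROM orders WHERE total BETWEEN 111.58 AND 1868.32

Result:
id | product  | total  
---+----------+--------
1  | Keyboard | 117.24 
2  | Monitor  | 898.47 
3  | Monitor  | 1514.69
4  | Webcam   | 1845.67
5  | Tablet   | 1781.87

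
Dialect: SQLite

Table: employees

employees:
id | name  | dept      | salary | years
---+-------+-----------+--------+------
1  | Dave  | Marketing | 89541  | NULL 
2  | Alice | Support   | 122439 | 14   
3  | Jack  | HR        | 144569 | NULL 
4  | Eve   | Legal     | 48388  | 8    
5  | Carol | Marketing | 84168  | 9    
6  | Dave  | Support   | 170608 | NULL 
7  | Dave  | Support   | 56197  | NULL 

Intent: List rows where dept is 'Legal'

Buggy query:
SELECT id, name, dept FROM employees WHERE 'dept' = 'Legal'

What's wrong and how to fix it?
Bug: 'dept' in single quotes is a string literal, not the column; the comparison is literal-vs-literal and never true

Fix: Reference the column as dept without single quotes

Corrected query:
SELECT id, name, dept FROM employees WHERE dept = 'Legal'

Result:
id | name | dept 
---+------+------
4  | Eve  | Legal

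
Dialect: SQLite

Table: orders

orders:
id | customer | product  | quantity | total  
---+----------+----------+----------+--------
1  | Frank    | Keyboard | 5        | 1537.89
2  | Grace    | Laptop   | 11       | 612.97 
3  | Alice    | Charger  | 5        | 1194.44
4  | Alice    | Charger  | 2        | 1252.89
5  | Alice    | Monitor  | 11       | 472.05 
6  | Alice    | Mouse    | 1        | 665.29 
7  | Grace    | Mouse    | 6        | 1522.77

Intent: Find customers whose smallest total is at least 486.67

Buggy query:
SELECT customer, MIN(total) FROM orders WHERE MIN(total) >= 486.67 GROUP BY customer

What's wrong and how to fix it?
Bug: MIN() in WHERE is a misuse of aggregate

Fix: Replace WHERE with HAVING after the GROUP BY

Corrected query:
SELECT customer, MIN(total) FROM orders GROUP BY customer HAVING MIN(total) >= 486.67

Result:
customer | MIN(total)
---------+-----------
Frank    | 1537.89   
Grace    | 612.97    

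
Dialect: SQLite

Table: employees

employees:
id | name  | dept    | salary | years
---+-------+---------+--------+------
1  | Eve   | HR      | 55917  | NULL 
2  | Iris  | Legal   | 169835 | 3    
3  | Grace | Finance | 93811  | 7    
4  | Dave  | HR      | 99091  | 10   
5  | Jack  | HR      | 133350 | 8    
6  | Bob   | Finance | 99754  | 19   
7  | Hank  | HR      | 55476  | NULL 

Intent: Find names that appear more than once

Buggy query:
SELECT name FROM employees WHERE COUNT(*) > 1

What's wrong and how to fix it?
Bug: WHERE can't reference COUNT(*); aggregates are computed after WHERE

Fix: Group first, then use HAVING for the count condition

Corrected query:
SELECT name FROM employees GROUP BY name HAVING COUNT(*) > 1

Result:
(no rows)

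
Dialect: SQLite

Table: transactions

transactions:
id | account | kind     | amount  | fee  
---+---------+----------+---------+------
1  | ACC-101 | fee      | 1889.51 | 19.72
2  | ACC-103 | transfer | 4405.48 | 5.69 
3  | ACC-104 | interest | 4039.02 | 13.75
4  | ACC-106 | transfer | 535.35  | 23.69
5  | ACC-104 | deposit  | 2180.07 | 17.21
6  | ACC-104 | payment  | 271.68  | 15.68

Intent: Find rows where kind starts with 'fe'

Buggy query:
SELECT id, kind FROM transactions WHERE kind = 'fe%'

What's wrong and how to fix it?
Bug: Wildcards only work with LIKE; '=' treats '%' as a literal character

Fix: Replace '=' with LIKE so 'fe%' is treated as a pattern

Corrected query:
SELECT id, kind FROM transactions WHERE kind LIKE 'fe%'

Result:
id | kind
---+-----
1  | fee 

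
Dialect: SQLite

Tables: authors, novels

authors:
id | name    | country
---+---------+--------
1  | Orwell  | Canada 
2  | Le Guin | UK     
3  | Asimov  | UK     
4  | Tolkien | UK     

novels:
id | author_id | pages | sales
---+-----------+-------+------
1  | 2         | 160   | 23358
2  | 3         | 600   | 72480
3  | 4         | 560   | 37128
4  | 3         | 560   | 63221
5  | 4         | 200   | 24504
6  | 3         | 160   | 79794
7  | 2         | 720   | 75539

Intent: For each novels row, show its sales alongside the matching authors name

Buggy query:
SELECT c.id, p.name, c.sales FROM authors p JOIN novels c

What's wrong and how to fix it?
Bug: Missing join condition: each novels row is matched to all authors rows instead of just its own

Fix: Add ON c.author_id = p.id to the JOIN

Corrected query:
SELECT c.id, p.name, c.sales FROM authors p JOIN novels c ON c.author_id = p.id

Result:
id | name    | sales
---+---------+------
1  | Le Guin | 23358
2  | Asimov  | 72480
3  | Tolkien | 37128
4  | Asimov  | 63221
5  | Tolkien | 24504
6  | Asimov  | 79794
7  | Le Guin | 75539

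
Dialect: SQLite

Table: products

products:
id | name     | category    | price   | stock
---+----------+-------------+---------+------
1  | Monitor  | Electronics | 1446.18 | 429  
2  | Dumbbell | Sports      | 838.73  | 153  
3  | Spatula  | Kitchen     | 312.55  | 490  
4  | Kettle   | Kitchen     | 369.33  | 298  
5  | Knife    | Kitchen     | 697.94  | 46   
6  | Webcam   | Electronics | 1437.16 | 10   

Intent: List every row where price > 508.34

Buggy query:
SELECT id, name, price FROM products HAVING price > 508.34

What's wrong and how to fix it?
Bug: This is a non-aggregate query (no GROUP BY, no aggregates), so in SQLite the HAVING clause is invalid here; a row-level condition belongs in WHERE

Fix: Use WHERE for row-level filtering

Corrected query:
SELECT id, name, price FROM products WHERE price > 508.34

Result:
id | name     | price  
---+----------+--------
1  | Monitor  | 1446.18
2  | Dumbbell | 838.73 
5  | Knife    | 697.94 
6  | Webcam   | 1437.16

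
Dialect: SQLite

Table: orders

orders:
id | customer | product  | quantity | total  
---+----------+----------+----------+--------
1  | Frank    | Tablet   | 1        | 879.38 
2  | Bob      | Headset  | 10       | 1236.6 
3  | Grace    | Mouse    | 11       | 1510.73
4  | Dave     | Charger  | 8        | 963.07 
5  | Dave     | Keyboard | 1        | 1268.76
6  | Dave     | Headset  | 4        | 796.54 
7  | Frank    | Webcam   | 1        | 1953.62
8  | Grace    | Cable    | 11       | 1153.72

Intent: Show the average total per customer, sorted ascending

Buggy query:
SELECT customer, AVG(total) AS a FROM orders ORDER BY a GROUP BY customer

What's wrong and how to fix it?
Bug: ORDER BY appears before GROUP BY; SQL clause order requires GROUP BY first

Fix: Move ORDER BY to the end, after GROUP BY

Corrected query:
SELECT customer, AVG(total) AS a FROM orders GROUP BY customer ORDER BY a

Result:
customer | a          
---------+------------
Dave     | 1009.456667
Bob      | 1236.6     
Grace    | 1332.225   
Frank    | 1416.5     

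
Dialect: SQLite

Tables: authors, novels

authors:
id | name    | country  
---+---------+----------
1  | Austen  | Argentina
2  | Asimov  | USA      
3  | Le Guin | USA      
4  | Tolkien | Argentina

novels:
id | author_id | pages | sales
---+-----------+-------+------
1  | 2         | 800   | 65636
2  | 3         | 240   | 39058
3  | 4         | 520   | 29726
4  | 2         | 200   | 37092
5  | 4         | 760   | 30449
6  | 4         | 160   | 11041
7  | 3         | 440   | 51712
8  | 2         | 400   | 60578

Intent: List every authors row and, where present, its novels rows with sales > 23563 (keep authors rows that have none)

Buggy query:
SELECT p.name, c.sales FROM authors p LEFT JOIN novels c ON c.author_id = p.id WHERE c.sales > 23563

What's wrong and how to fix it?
Bug: A WHERE condition on the right-hand table after LEFT JOIN drops unmatched parents

Fix: Put 'c.sales > 23563' in the JOIN's ON clause instead of WHERE

Corrected query:
SELECT p.name, c.sales FROM authors p LEFT JOIN novels c ON c.author_id = p.id AND c.sales > 23563

Result:
name    | sales
--------+------
Austen  | NULL 
Asimov  | 37092
Asimov  | 60578
Asimov  | 65636
Le Guin | 39058
Le Guin | 51712
Tolkien | 29726
Tolkien | 30449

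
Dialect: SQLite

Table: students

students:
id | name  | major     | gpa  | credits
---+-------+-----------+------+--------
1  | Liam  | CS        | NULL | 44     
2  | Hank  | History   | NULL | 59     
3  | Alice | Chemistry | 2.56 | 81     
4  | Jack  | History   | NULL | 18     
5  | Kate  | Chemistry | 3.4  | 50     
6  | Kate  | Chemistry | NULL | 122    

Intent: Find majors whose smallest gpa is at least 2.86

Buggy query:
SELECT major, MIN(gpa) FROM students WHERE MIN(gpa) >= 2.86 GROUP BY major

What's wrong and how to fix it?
Bug: Aggregates like MIN are computed per group after WHERE runs

Fix: Replace WHERE with HAVING after the GROUP BY

Corrected query:
SELECT major, MIN(gpa) FROM students GROUP BY major HAVING MIN(gpa) >= 2.86

Result:
(no rows)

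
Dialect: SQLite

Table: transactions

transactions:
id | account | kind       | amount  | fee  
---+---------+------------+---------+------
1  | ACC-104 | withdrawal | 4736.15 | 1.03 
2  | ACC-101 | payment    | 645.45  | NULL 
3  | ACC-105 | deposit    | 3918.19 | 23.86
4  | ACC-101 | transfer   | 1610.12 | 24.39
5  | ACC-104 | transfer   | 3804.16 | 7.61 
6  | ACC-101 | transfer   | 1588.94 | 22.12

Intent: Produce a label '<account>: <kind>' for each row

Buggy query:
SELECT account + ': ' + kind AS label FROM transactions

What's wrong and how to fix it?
Bug: SQLite uses || for string concatenation; + coerces text to numbers (yielding 0)

Fix: Replace + with || to concatenate text

Corrected query:
SELECT account || ': ' || kind AS label FROM transactions

Result:
label              
-------------------
ACC-104: withdrawal
ACC-101: payment   
ACC-105: deposit   
ACC-101: transfer  
ACC-104: transfer  
ACC-101: transfer  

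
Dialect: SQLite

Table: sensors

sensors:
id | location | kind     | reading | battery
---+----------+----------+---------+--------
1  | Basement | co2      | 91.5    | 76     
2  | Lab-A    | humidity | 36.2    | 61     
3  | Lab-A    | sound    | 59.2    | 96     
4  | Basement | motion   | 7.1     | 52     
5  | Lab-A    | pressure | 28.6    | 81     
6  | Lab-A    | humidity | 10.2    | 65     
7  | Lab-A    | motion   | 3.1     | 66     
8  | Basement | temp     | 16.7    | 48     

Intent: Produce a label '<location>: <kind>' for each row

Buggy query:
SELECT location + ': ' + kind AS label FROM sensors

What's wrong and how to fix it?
Bug: SQLite uses || for string concatenation; + coerces text to numbers (yielding 0)

Fix: Use the || operator for string concatenation

Corrected query:
SELECT location || ': ' || kind AS label FROM sensors

Result:
label           
----------------
Basement: co2   
Lab-A: humidity 
Lab-A: sound    
Basement: motion
Lab-A: pressure 
Lab-A: humidity 
Lab-A: motion   
Basement: temp  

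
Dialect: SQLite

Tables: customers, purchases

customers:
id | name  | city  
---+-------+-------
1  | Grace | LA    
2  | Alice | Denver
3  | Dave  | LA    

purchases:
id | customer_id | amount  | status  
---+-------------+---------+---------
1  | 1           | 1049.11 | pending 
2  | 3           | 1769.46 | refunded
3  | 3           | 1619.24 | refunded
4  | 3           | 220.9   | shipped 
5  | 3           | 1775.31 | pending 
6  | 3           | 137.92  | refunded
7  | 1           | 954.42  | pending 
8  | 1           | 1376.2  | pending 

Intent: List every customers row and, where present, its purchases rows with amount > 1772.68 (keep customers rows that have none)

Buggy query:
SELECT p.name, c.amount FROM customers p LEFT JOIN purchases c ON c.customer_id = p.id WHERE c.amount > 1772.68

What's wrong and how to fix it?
Bug: Filtering c.amount in WHERE discards the NULL rows produced by LEFT JOIN, turning it into an inner join

Fix: Put 'c.amount > 1772.68' in the JOIN's ON clause instead of WHERE

Corrected query:
SELECT p.name, c.amount FROM customers p LEFT JOIN purchases c ON c.customer_id = p.id AND c.amount > 1772.68

Result:
name  | amount 
------+--------
Grace | NULL   
Alice | NULL   
Dave  | 1775.31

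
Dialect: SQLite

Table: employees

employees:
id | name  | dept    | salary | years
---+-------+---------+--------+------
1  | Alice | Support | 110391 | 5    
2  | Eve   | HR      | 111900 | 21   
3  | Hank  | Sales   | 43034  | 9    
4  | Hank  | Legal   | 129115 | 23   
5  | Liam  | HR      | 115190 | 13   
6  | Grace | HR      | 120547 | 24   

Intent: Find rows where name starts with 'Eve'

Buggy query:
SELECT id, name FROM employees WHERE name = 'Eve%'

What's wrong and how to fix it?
Bug: '=' compares the literal string including the % character; pattern matching needs LIKE

Fix: Use LIKE for wildcard pattern matching

Corrected query:
SELECT id, name FROM employees WHERE name LIKE 'Eve%'

Result:
id | name
---+-----
2  | Eve 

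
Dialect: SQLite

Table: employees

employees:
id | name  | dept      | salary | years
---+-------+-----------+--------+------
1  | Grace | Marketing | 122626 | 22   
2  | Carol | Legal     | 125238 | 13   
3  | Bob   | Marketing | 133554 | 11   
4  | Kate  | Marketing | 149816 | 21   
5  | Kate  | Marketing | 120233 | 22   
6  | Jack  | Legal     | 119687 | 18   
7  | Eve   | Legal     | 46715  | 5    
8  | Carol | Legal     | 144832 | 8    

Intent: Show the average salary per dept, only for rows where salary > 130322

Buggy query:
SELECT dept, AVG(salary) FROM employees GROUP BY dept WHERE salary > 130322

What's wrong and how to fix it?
Bug: WHERE cannot follow GROUP BY

Fix: Place WHERE between FROM and GROUP BY

Corrected query:
SELECT dept, AVG(salary) FROM employees WHERE salary > 130322 GROUP BY dept

Result:
dept      | AVG(salary)
----------+------------
Legal     | 144832     
Marketing | 141685     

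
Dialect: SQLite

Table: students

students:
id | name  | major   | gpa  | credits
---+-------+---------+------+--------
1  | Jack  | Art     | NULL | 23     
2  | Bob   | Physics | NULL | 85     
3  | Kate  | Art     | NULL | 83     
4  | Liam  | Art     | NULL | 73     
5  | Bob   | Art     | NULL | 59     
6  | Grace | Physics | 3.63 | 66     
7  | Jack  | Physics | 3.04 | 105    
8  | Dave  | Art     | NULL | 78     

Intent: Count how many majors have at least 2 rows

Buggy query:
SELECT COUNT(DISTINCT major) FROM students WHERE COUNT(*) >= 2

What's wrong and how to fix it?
Bug: WHERE filters individual rows, not groups, so a group-level COUNT is invalid there

Fix: Group first with HAVING COUNT(*) >= 2, then COUNT the resulting groups

Corrected query:
SELECT COUNT(*) FROM (SELECT major FROM students GROUP BY major HAVING COUNT(*) >= 2)

Result:
COUNT(*)
--------
2       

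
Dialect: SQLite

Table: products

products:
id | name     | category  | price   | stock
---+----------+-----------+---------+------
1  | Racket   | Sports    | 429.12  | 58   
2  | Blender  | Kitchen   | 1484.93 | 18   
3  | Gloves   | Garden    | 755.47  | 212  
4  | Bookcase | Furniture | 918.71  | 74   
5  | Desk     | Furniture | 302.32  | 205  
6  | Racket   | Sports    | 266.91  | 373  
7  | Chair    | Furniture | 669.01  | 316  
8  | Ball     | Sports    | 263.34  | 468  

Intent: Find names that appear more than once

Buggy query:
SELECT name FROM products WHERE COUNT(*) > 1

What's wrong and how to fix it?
Bug: COUNT(*) is an aggregate and cannot be used in WHERE

Fix: GROUP BY name, then filter groups with HAVING COUNT(*) > 1

Corrected query:
SELECT name FROM products GROUP BY name HAVING COUNT(*) > 1

Result:
name  
------
Racket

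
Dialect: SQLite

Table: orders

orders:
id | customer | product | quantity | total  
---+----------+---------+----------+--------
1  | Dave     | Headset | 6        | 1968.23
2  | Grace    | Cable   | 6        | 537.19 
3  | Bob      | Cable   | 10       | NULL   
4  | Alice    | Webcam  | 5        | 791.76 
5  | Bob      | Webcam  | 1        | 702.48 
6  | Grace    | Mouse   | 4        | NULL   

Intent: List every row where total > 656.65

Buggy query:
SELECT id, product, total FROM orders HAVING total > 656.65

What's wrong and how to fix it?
Bug: HAVING filters the output of aggregation, but this query has no GROUP BY and no aggregate functions, so SQLite rejects it (HAVING clause on a non-aggregate query); the condition here is per row

Fix: Use WHERE for row-level filtering

Corrected query:
SELECT id, product, total FROM orders WHERE total > 656.65

Result:
id | product | total  
---+---------+--------
1  | Headset | 1968.23
4  | Webcam  | 791.76 
5  | Webcam  | 702.48 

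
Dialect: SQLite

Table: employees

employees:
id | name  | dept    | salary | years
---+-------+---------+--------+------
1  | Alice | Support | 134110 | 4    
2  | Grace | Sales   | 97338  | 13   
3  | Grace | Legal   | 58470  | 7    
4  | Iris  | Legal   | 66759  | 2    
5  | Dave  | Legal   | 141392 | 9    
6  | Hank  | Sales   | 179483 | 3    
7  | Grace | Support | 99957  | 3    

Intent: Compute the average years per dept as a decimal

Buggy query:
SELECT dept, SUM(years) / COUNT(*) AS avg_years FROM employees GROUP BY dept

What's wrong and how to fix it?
Bug: SUM(years) and COUNT(*) are both integers; the division truncates the fractional part

Fix: Cast one side to REAL so the division keeps the fractional part

Corrected query:
SELECT dept, SUM(years) * 1.0 / COUNT(*) AS avg_years FROM employees GROUP BY dept

Result:
dept    | avg_years
--------+----------
Legal   | 6        
Sales   | 8        
Support | 3.5      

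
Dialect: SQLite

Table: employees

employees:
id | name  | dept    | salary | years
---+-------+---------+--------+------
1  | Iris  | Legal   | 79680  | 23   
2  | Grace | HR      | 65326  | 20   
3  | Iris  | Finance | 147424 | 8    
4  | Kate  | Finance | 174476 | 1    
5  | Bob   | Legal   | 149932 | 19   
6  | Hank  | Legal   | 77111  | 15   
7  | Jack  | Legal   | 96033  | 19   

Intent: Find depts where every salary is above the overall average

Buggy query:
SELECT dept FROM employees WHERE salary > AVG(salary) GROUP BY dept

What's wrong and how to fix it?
Bug: WHERE evaluates per row before aggregation, so AVG() is unavailable

Fix: Use a subquery for AVG and a HAVING MIN(...) filter so the condition holds for every row in the group

Corrected query:
SELECT dept FROM employees GROUP BY dept HAVING MIN(salary) > (SELECT AVG(salary) FROM employees)

Result:
dept   
-------
Finance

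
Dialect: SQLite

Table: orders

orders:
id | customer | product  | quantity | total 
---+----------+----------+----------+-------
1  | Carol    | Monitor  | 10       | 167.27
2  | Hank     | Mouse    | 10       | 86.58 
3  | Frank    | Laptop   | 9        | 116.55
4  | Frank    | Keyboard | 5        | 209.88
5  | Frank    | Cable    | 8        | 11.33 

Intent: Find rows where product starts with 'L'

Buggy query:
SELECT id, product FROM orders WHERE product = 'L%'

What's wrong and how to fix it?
Bug: Wildcards only work with LIKE; '=' treats '%' as a literal character

Fix: Replace '=' with LIKE so 'L%' is treated as a pattern

Corrected query:
SELECT id, product FROM orders WHERE product LIKE 'L%'

Result:
id | product
---+--------
3  | Laptop 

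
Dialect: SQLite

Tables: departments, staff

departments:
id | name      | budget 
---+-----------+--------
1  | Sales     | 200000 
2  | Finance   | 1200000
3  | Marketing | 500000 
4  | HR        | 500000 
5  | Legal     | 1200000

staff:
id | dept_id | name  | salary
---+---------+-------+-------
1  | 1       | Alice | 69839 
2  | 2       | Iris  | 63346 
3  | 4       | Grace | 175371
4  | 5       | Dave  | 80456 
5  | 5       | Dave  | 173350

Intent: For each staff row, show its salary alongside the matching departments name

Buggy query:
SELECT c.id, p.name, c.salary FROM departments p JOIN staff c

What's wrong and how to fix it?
Bug: Missing join condition: each staff row is matched to all departments rows instead of just its own

Fix: Specify the join condition linking the foreign key to the parent id

Corrected query:
SELECT c.id, p.name, c.salary FROM departments p JOIN staff c ON c.dept_id = p.id

Result:
id | name    | salary
---+---------+-------
1  | Sales   | 69839 
2  | Finance | 63346 
3  | HR      | 175371
4  | Legal   | 80456 
5  | Legal   | 173350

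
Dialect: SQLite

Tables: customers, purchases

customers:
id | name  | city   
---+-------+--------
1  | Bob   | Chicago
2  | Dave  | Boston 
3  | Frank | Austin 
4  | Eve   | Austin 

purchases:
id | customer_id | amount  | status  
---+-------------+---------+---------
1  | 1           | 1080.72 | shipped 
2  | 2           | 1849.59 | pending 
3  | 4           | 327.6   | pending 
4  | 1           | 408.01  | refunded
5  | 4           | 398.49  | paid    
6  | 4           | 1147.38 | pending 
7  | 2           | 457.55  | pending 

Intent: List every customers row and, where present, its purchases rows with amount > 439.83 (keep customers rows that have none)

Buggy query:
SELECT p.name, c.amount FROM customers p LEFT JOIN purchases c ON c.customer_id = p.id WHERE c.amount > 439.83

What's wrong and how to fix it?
Bug: A WHERE condition on the right-hand table after LEFT JOIN drops unmatched parents

Fix: Move the right-table condition into the ON clause so unmatched parents are kept

Corrected query:
SELECT p.name, c.amount FROM customers p LEFT JOIN purchases c ON c.customer_id = p.id AND c.amount > 439.83

Result:
name  | amount 
------+--------
Bob   | 1080.72
Dave  | 457.55 
Dave  | 1849.59
Frank | NULL   
Eve   | 1147.38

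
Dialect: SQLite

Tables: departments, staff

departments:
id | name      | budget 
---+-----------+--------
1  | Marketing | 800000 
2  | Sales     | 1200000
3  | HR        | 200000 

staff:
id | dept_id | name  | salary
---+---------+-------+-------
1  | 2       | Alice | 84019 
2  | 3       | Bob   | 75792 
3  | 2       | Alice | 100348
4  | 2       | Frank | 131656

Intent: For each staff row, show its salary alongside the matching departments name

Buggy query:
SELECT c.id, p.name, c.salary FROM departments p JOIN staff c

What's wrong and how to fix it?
Bug: Missing join condition: each staff row is matched to all departments rows instead of just its own

Fix: Add ON c.dept_id = p.id to the JOIN

Corrected query:
SELECT c.id, p.name, c.salary FROM departments p JOIN staff c ON c.dept_id = p.id

Result:
id | name  | salary
---+-------+-------
1  | Sales | 84019 
2  | HR    | 75792 
3  | Sales | 100348
4  | Sales | 131656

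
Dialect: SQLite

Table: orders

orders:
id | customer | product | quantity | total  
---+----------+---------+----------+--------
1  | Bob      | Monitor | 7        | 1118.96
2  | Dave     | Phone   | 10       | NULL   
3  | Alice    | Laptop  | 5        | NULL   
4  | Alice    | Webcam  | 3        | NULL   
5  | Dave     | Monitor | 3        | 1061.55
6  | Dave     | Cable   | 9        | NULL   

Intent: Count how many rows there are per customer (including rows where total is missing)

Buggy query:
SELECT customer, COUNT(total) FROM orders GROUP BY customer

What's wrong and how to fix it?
Bug: COUNT(column) counts non-NULL values only; rows with NULL total aren't counted

Fix: Use COUNT(*) to count all rows regardless of NULL

Corrected query:
SELECT customer, COUNT(*) FROM orders GROUP BY customer

Result:
customer | COUNT(*)
---------+---------
Alice    | 2       
Bob      | 1       
Dave     | 3       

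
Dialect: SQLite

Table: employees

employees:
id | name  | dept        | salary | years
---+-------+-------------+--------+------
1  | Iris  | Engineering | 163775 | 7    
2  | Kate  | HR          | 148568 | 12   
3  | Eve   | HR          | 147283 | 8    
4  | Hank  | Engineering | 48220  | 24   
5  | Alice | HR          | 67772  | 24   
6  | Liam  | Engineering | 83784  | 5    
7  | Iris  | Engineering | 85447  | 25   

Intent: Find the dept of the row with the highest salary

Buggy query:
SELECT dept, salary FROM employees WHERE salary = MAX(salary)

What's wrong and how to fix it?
Bug: MAX(salary) is an aggregate and cannot be used directly in WHERE

Fix: Wrap MAX in a scalar subquery so WHERE compares against a single value

Corrected query:
SELECT dept, salary FROM employees WHERE salary = (SELECT MAX(salary) FROM employees)

Result:
dept        | salary
------------+-------
Engineering | 163775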